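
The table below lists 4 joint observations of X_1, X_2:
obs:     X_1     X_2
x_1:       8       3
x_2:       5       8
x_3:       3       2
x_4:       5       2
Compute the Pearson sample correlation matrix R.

Step 1 — column means:
  mean(X_1) = (8 + 5 + 3 + 5) / 4 = 21/4 = 5.25
  mean(X_2) = (3 + 8 + 2 + 2) / 4 = 15/4 = 3.75

Step 2 — sample variances and covariances s[i,j] = (1/(n-1)) · Σ_k (x_{k,i} - mean_i) · (x_{k,j} - mean_j), with n-1 = 3:
  s[X_1,X_1] = ((2.75)·(2.75) + (-0.25)·(-0.25) + (-2.25)·(-2.25) + (-0.25)·(-0.25)) / 3 = 12.75/3 = 4.25
  s[X_1,X_2] = ((2.75)·(-0.75) + (-0.25)·(4.25) + (-2.25)·(-1.75) + (-0.25)·(-1.75)) / 3 = 1.25/3 = 0.4167
  s[X_2,X_2] = ((-0.75)·(-0.75) + (4.25)·(4.25) + (-1.75)·(-1.75) + (-1.75)·(-1.75)) / 3 = 24.75/3 = 8.25
  Sample standard deviations s_i = √(s[i,i]):
  s(X_1) = √(4.25) = 2.0616
  s(X_2) = √(8.25) = 2.8723

Step 3 — r_{ij} = s_{ij} / (s_i · s_j):
  r[X_1,X_1] = 1 (diagonal).
  r[X_1,X_2] = 0.4167 / (2.0616 · 2.8723) = 0.4167 / 5.9214 = 0.0704
  r[X_2,X_2] = 1 (diagonal).

R is symmetric with unit diagonal. Assembling:

R = [[1, 0.0704],
 [0.0704, 1]]


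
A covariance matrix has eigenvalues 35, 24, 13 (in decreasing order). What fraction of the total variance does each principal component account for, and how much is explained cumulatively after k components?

Step 1 — total variance = trace(Sigma) = Σ λ_i = 35 + 24 + 13 = 72.

Step 2 — fraction explained by component i = λ_i / Σ λ:
  PC1: 35/72 = 0.4861
  PC2: 24/72 = 0.3333
  PC3: 13/72 = 0.1806

Step 3 — cumulative fraction after k components = (λ_1 + ... + λ_k) / Σ λ:
  k = 1: 35/72 = 0.4861
  k = 2: (35 + 24)/72 = 59/72 = 0.8194
  k = 3: (35 + 24 + 13)/72 = 72/72 = 1

Summary (fraction, with percent):

explained: PC1 0.4861 (48.61%), PC2 0.3333 (33.33%), PC3 0.1806 (18.06%);  cumulative: 0.4861, 0.8194, 1


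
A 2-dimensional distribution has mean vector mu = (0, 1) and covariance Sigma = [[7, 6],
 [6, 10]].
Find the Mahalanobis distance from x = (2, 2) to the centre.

Step 1 — centre the observation: (x - mu) = (2, 1).

Step 2 — invert Sigma. det(Sigma) = 7·10 - (6)² = 34.
  Sigma^{-1} = (1/det) · [[d, -b], [-b, a]] = [[0.2941, -0.1765],
 [-0.1765, 0.2059]].

Step 3 — form the quadratic (x - mu)^T · Sigma^{-1} · (x - mu):
  Sigma^{-1} · (x - mu) = (0.4118, -0.1471).
  (x - mu)^T · [Sigma^{-1} · (x - mu)] = (2)·(0.4118) + (1)·(-0.1471) = 0.6765.

Step 4 — take square root: d = √(0.6765) ≈ 0.8225.

d(x, mu) = √(0.6765) ≈ 0.8225


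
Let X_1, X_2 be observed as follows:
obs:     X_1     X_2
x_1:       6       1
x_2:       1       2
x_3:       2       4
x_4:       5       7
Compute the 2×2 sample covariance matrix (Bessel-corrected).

Step 1 — column means:
  mean(X_1) = (6 + 1 + 2 + 5) / 4 = 14/4 = 3.5
  mean(X_2) = (1 + 2 + 4 + 7) / 4 = 14/4 = 3.5

Step 2 — sample covariance S[i,j] = (1/(n-1)) · Σ_k (x_{k,i} - mean_i) · (x_{k,j} - mean_j), with n-1 = 3.
  S[X_1,X_1] = ((2.5)·(2.5) + (-2.5)·(-2.5) + (-1.5)·(-1.5) + (1.5)·(1.5)) / 3 = 17/3 = 5.6667
  S[X_1,X_2] = ((2.5)·(-2.5) + (-2.5)·(-1.5) + (-1.5)·(0.5) + (1.5)·(3.5)) / 3 = 2/3 = 0.6667
  S[X_2,X_2] = ((-2.5)·(-2.5) + (-1.5)·(-1.5) + (0.5)·(0.5) + (3.5)·(3.5)) / 3 = 21/3 = 7

S is symmetric (S[j,i] = S[i,j]). Assembling:

S = [[5.6667, 0.6667],
 [0.6667, 7]]


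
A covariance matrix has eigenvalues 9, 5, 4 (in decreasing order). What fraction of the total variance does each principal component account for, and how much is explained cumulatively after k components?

Step 1 — total variance = trace(Sigma) = Σ λ_i = 9 + 5 + 4 = 18.

Step 2 — fraction explained by component i = λ_i / Σ λ:
  PC1: 9/18 = 0.5
  PC2: 5/18 = 0.2778
  PC3: 4/18 = 0.2222

Step 3 — cumulative fraction after k components = (λ_1 + ... + λ_k) / Σ λ:
  k = 1: 9/18 = 0.5
  k = 2: (9 + 5)/18 = 14/18 = 0.7778
  k = 3: (9 + 5 + 4)/18 = 18/18 = 1

Summary (fraction, with percent):

explained: PC1 0.5 (50%), PC2 0.2778 (27.78%), PC3 0.2222 (22.22%);  cumulative: 0.5, 0.7778, 1


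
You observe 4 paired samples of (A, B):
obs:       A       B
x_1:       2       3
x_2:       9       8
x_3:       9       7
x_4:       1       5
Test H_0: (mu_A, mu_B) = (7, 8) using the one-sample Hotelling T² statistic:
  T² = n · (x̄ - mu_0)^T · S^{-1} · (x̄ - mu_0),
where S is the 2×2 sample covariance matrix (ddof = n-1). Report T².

Step 1 — sample mean vector:
  mean(A) = (2 + 9 + 9 + 1) / 4 = 21/4 = 5.25
  mean(B) = (3 + 8 + 7 + 5) / 4 = 23/4 = 5.75
  x̄ = (5.25, 5.75),  deviation x̄ - mu_0 = (5.25, 5.75) - (7, 8) = (-1.75, -2.25).

Step 2 — sample covariance matrix, S[i,j] = (1/(n-1)) · Σ_k (x_{k,i} - mean_i) · (x_{k,j} - mean_j), divisor n-1 = 3:
  S[A,A] = ((-3.25)·(-3.25) + (3.75)·(3.75) + (3.75)·(3.75) + (-4.25)·(-4.25)) / 3 = 56.75/3 = 18.9167
  S[A,B] = ((-3.25)·(-2.75) + (3.75)·(2.25) + (3.75)·(1.25) + (-4.25)·(-0.75)) / 3 = 25.25/3 = 8.4167
  S[B,B] = ((-2.75)·(-2.75) + (2.25)·(2.25) + (1.25)·(1.25) + (-0.75)·(-0.75)) / 3 = 14.75/3 = 4.9167
  S = [[18.9167, 8.4167],
 [8.4167, 4.9167]].

Step 3 — invert S. det(S) = 18.9167·4.9167 - (8.4167)² = 22.1667.
  S^{-1} = (1/det) · [[d, -b], [-b, a]] = [[0.2218, -0.3797],
 [-0.3797, 0.8534]].

Step 4 — quadratic form (x̄ - mu_0)^T · S^{-1} · (x̄ - mu_0):
  S^{-1} · (x̄ - mu_0) = (0.4662, -1.2556),
  (x̄ - mu_0)^T · [...] = (-1.75)·(0.4662) + (-2.25)·(-1.2556) = 2.0094.

Step 5 — scale by n: T² = 4 · 2.0094 = 8.0376.

T² ≈ 8.0376


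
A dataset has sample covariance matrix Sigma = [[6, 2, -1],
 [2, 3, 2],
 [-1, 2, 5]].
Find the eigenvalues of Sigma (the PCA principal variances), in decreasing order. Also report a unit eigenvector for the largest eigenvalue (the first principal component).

Step 1 — characteristic polynomial p(λ) = det(λI - Sigma) = λ³ - tr·λ² + c_1·λ - det, where tr = trace, c_1 = sum of the principal 2×2 minors, det = det(Sigma):
  tr = 6 + 3 + 5 = 14,
  c_1 = (6·3 - (2)²) + (6·5 - (-1)²) + (3·5 - (2)²) = 14 + 29 + 11 = 54,
  det = 6·(3·5 - (2)²) - (2)·((2)·5 - (2)·(-1)) + (-1)·((2)·(2) - 3·(-1)) = 6·(11) - (2)·(12) + (-1)·(7) = 35.
  So p(λ) = λ³ - 14λ² + 54λ - 35.
Step 2 — look for an integer root (rational root theorem: any rational root is an integer divisor of 35). Testing λ = 7:
  p(7) = 343 - 686 + 378 - 35 = 0  ✓
  Dividing out (λ - 7): p(λ) = (λ - 7)(λ² - 7λ + 5).
Step 3 — remaining eigenvalues from the quadratic λ² - 7λ + 5 = 0:
  Δ = 7² - 4·5 = 49 - 20 = 29,  λ = (7 ± √29)/2 = (7 ± 5.3852)/2 ≈ 6.1926 or 0.8074.
  Sorted: λ_1 = 7,  λ_2 = 6.1926,  λ_3 = 0.8074  (check: sum = 14 = tr ✓).

Step 4 — unit eigenvector for λ_1 = 7: v spans the null space of (Sigma - λ_1 I), whose rows are
  r_1 = (-1, 2, -1),  r_2 = (2, -4, 2),  r_3 = (-1, 2, -2).
  v is orthogonal to every row, so take v ∝ r_1 × r_3 = ((2)·(-2) - (-1)·(2), (-1)·(-1) - (-1)·(-2), (-1)·(2) - (2)·(-1)) = (-2, -1, 0).
  Rescale (multiply by -1 so the first nonzero entry is positive): u = (2, 1, 0).
  ||u|| = √((2)² + (1)² + (0)²) = √(5) ≈ 2.2361,  v_1 = u/||u|| ≈ (0.8944, 0.4472, 0) (||v_1|| = 1).

λ_1 = 7,  λ_2 = 6.1926,  λ_3 = 0.8074;  v_1 ≈ (0.8944, 0.4472, 0)


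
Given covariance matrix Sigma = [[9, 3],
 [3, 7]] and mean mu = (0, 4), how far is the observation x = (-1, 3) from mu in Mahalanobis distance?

Step 1 — centre the observation: (x - mu) = (-1, -1).

Step 2 — invert Sigma. det(Sigma) = 9·7 - (3)² = 54.
  Sigma^{-1} = (1/det) · [[d, -b], [-b, a]] = [[0.1296, -0.0556],
 [-0.0556, 0.1667]].

Step 3 — form the quadratic (x - mu)^T · Sigma^{-1} · (x - mu):
  Sigma^{-1} · (x - mu) = (-0.0741, -0.1111).
  (x - mu)^T · [Sigma^{-1} · (x - mu)] = (-1)·(-0.0741) + (-1)·(-0.1111) = 0.1852.

Step 4 — take square root: d = √(0.1852) ≈ 0.4303.

d(x, mu) = √(0.1852) ≈ 0.4303


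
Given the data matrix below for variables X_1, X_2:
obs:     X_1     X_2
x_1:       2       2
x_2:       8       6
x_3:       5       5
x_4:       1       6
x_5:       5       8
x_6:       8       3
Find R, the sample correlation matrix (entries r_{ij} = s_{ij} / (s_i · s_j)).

Step 1 — column means:
  mean(X_1) = (2 + 8 + 5 + 1 + 5 + 8) / 6 = 29/6 = 4.8333
  mean(X_2) = (2 + 6 + 5 + 6 + 8 + 3) / 6 = 30/6 = 5

Step 2 — sample variances and covariances s[i,j] = (1/(n-1)) · Σ_k (x_{k,i} - mean_i) · (x_{k,j} - mean_j), with n-1 = 5:
  s[X_1,X_1] = ((-2.8333)·(-2.8333) + (3.1667)·(3.1667) + (0.1667)·(0.1667) + (-3.8333)·(-3.8333) + (0.1667)·(0.1667) + (3.1667)·(3.1667)) / 5 = 42.8333/5 = 8.5667
  s[X_1,X_2] = ((-2.8333)·(-3) + (3.1667)·(1) + (0.1667)·(0) + (-3.8333)·(1) + (0.1667)·(3) + (3.1667)·(-2)) / 5 = 2/5 = 0.4
  s[X_2,X_2] = ((-3)·(-3) + (1)·(1) + (0)·(0) + (1)·(1) + (3)·(3) + (-2)·(-2)) / 5 = 24/5 = 4.8
  Sample standard deviations s_i = √(s[i,i]):
  s(X_1) = √(8.5667) = 2.9269
  s(X_2) = √(4.8) = 2.1909

Step 3 — r_{ij} = s_{ij} / (s_i · s_j):
  r[X_1,X_1] = 1 (diagonal).
  r[X_1,X_2] = 0.4 / (2.9269 · 2.1909) = 0.4 / 6.4125 = 0.0624
  r[X_2,X_2] = 1 (diagonal).

R is symmetric with unit diagonal. Assembling:

R = [[1, 0.0624],
 [0.0624, 1]]


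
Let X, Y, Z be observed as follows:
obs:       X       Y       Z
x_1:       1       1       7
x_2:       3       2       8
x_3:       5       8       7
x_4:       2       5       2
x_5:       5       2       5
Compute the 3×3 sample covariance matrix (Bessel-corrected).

Step 1 — column means:
  mean(X) = (1 + 3 + 5 + 2 + 5) / 5 = 16/5 = 3.2
  mean(Y) = (1 + 2 + 8 + 5 + 2) / 5 = 18/5 = 3.6
  mean(Z) = (7 + 8 + 7 + 2 + 5) / 5 = 29/5 = 5.8

Step 2 — sample covariance S[i,j] = (1/(n-1)) · Σ_k (x_{k,i} - mean_i) · (x_{k,j} - mean_j), with n-1 = 4.
  S[X,X] = ((-2.2)·(-2.2) + (-0.2)·(-0.2) + (1.8)·(1.8) + (-1.2)·(-1.2) + (1.8)·(1.8)) / 4 = 12.8/4 = 3.2
  S[X,Y] = ((-2.2)·(-2.6) + (-0.2)·(-1.6) + (1.8)·(4.4) + (-1.2)·(1.4) + (1.8)·(-1.6)) / 4 = 9.4/4 = 2.35
  S[X,Z] = ((-2.2)·(1.2) + (-0.2)·(2.2) + (1.8)·(1.2) + (-1.2)·(-3.8) + (1.8)·(-0.8)) / 4 = 2.2/4 = 0.55
  S[Y,Y] = ((-2.6)·(-2.6) + (-1.6)·(-1.6) + (4.4)·(4.4) + (1.4)·(1.4) + (-1.6)·(-1.6)) / 4 = 33.2/4 = 8.3
  S[Y,Z] = ((-2.6)·(1.2) + (-1.6)·(2.2) + (4.4)·(1.2) + (1.4)·(-3.8) + (-1.6)·(-0.8)) / 4 = -5.4/4 = -1.35
  S[Z,Z] = ((1.2)·(1.2) + (2.2)·(2.2) + (1.2)·(1.2) + (-3.8)·(-3.8) + (-0.8)·(-0.8)) / 4 = 22.8/4 = 5.7

S is symmetric (S[j,i] = S[i,j]). Assembling:

S = [[3.2, 2.35, 0.55],
 [2.35, 8.3, -1.35],
 [0.55, -1.35, 5.7]]


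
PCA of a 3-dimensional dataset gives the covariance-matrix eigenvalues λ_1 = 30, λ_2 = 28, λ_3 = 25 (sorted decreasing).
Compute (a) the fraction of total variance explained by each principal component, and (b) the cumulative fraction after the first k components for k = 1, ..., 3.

Step 1 — total variance = trace(Sigma) = Σ λ_i = 30 + 28 + 25 = 83.

Step 2 — fraction explained by component i = λ_i / Σ λ:
  PC1: 30/83 = 0.3614
  PC2: 28/83 = 0.3373
  PC3: 25/83 = 0.3012

Step 3 — cumulative fraction after k components = (λ_1 + ... + λ_k) / Σ λ:
  k = 1: 30/83 = 0.3614
  k = 2: (30 + 28)/83 = 58/83 = 0.6988
  k = 3: (30 + 28 + 25)/83 = 83/83 = 1

Summary (fraction, with percent):

explained: PC1 0.3614 (36.14%), PC2 0.3373 (33.73%), PC3 0.3012 (30.12%);  cumulative: 0.3614, 0.6988, 1


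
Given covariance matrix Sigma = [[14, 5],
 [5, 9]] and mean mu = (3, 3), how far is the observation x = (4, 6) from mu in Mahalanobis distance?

Step 1 — centre the observation: (x - mu) = (1, 3).

Step 2 — invert Sigma. det(Sigma) = 14·9 - (5)² = 101.
  Sigma^{-1} = (1/det) · [[d, -b], [-b, a]] = [[0.0891, -0.0495],
 [-0.0495, 0.1386]].

Step 3 — form the quadratic (x - mu)^T · Sigma^{-1} · (x - mu):
  Sigma^{-1} · (x - mu) = (-0.0594, 0.3663).
  (x - mu)^T · [Sigma^{-1} · (x - mu)] = (1)·(-0.0594) + (3)·(0.3663) = 1.0396.

Step 4 — take square root: d = √(1.0396) ≈ 1.0196.

d(x, mu) = √(1.0396) ≈ 1.0196


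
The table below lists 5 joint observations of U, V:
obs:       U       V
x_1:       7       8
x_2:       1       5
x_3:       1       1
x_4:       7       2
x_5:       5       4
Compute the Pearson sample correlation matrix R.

Step 1 — column means:
  mean(U) = (7 + 1 + 1 + 7 + 5) / 5 = 21/5 = 4.2
  mean(V) = (8 + 5 + 1 + 2 + 4) / 5 = 20/5 = 4

Step 2 — sample variances and covariances s[i,j] = (1/(n-1)) · Σ_k (x_{k,i} - mean_i) · (x_{k,j} - mean_j), with n-1 = 4:
  s[U,U] = ((2.8)·(2.8) + (-3.2)·(-3.2) + (-3.2)·(-3.2) + (2.8)·(2.8) + (0.8)·(0.8)) / 4 = 36.8/4 = 9.2
  s[U,V] = ((2.8)·(4) + (-3.2)·(1) + (-3.2)·(-3) + (2.8)·(-2) + (0.8)·(0)) / 4 = 12/4 = 3
  s[V,V] = ((4)·(4) + (1)·(1) + (-3)·(-3) + (-2)·(-2) + (0)·(0)) / 4 = 30/4 = 7.5
  Sample standard deviations s_i = √(s[i,i]):
  s(U) = √(9.2) = 3.0332
  s(V) = √(7.5) = 2.7386

Step 3 — r_{ij} = s_{ij} / (s_i · s_j):
  r[U,U] = 1 (diagonal).
  r[U,V] = 3 / (3.0332 · 2.7386) = 3 / 8.3066 = 0.3612
  r[V,V] = 1 (diagonal).

R is symmetric with unit diagonal. Assembling:

R = [[1, 0.3612],
 [0.3612, 1]]


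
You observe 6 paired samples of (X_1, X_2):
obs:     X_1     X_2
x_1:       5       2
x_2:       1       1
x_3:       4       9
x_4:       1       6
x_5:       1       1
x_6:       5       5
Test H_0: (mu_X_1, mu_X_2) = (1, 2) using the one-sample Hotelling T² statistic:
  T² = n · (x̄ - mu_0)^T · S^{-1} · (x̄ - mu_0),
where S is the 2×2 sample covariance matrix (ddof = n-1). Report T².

Step 1 — sample mean vector:
  mean(X_1) = (5 + 1 + 4 + 1 + 1 + 5) / 6 = 17/6 = 2.8333
  mean(X_2) = (2 + 1 + 9 + 6 + 1 + 5) / 6 = 24/6 = 4
  x̄ = (2.8333, 4),  deviation x̄ - mu_0 = (2.8333, 4) - (1, 2) = (1.8333, 2).

Step 2 — sample covariance matrix, S[i,j] = (1/(n-1)) · Σ_k (x_{k,i} - mean_i) · (x_{k,j} - mean_j), divisor n-1 = 5:
  S[X_1,X_1] = ((2.1667)·(2.1667) + (-1.8333)·(-1.8333) + (1.1667)·(1.1667) + (-1.8333)·(-1.8333) + (-1.8333)·(-1.8333) + (2.1667)·(2.1667)) / 5 = 20.8333/5 = 4.1667
  S[X_1,X_2] = ((2.1667)·(-2) + (-1.8333)·(-3) + (1.1667)·(5) + (-1.8333)·(2) + (-1.8333)·(-3) + (2.1667)·(1)) / 5 = 11/5 = 2.2
  S[X_2,X_2] = ((-2)·(-2) + (-3)·(-3) + (5)·(5) + (2)·(2) + (-3)·(-3) + (1)·(1)) / 5 = 52/5 = 10.4
  S = [[4.1667, 2.2],
 [2.2, 10.4]].

Step 3 — invert S. det(S) = 4.1667·10.4 - (2.2)² = 38.4933.
  S^{-1} = (1/det) · [[d, -b], [-b, a]] = [[0.2702, -0.0572],
 [-0.0572, 0.1082]].

Step 4 — quadratic form (x̄ - mu_0)^T · S^{-1} · (x̄ - mu_0):
  S^{-1} · (x̄ - mu_0) = (0.381, 0.1117),
  (x̄ - mu_0)^T · [...] = (1.8333)·(0.381) + (2)·(0.1117) = 0.9219.

Step 5 — scale by n: T² = 6 · 0.9219 = 5.5317.

T² ≈ 5.5317


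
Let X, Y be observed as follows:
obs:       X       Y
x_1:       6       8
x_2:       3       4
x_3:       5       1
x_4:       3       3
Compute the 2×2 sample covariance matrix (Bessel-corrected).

Step 1 — column means:
  mean(X) = (6 + 3 + 5 + 3) / 4 = 17/4 = 4.25
  mean(Y) = (8 + 4 + 1 + 3) / 4 = 16/4 = 4

Step 2 — sample covariance S[i,j] = (1/(n-1)) · Σ_k (x_{k,i} - mean_i) · (x_{k,j} - mean_j), with n-1 = 3.
  S[X,X] = ((1.75)·(1.75) + (-1.25)·(-1.25) + (0.75)·(0.75) + (-1.25)·(-1.25)) / 3 = 6.75/3 = 2.25
  S[X,Y] = ((1.75)·(4) + (-1.25)·(0) + (0.75)·(-3) + (-1.25)·(-1)) / 3 = 6/3 = 2
  S[Y,Y] = ((4)·(4) + (0)·(0) + (-3)·(-3) + (-1)·(-1)) / 3 = 26/3 = 8.6667

S is symmetric (S[j,i] = S[i,j]). Assembling:

S = [[2.25, 2],
 [2, 8.6667]]


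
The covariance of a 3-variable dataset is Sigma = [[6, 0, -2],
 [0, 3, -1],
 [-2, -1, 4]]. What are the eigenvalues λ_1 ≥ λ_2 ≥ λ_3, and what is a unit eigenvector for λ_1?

Step 1 — characteristic polynomial p(λ) = det(λI - Sigma) = λ³ - tr·λ² + c_1·λ - det, where tr = trace, c_1 = sum of the principal 2×2 minors, det = det(Sigma):
  tr = 6 + 3 + 4 = 13,
  c_1 = (6·3 - (0)²) + (6·4 - (-2)²) + (3·4 - (-1)²) = 18 + 20 + 11 = 49,
  det = 6·(3·4 - (-1)²) - (0)·((0)·4 - (-1)·(-2)) + (-2)·((0)·(-1) - 3·(-2)) = 6·(11) - (0)·(-2) + (-2)·(6) = 54.
  So p(λ) = λ³ - 13λ² + 49λ - 54.
Step 2 — look for an integer root (rational root theorem: any rational root is an integer divisor of 54). Testing λ = 2:
  p(2) = 8 - 52 + 98 - 54 = 0  ✓
  Dividing out (λ - 2): p(λ) = (λ - 2)(λ² - 11λ + 27).
Step 3 — remaining eigenvalues from the quadratic λ² - 11λ + 27 = 0:
  Δ = 11² - 4·27 = 121 - 108 = 13,  λ = (11 ± √13)/2 = (11 ± 3.6056)/2 ≈ 7.3028 or 3.6972.
  Sorted: λ_1 = 7.3028,  λ_2 = 3.6972,  λ_3 = 2  (check: sum = 13 = tr ✓).

Step 4 — unit eigenvector for λ_1 ≈ 7.3028: v spans the null space of (Sigma - λ_1 I), whose rows are
  r_1 = (-1.3028, 0, -2),  r_2 = (0, -4.3028, -1),  r_3 = (-2, -1, -3.3028).
  v is orthogonal to every row, so take v ∝ r_1 × r_2 = ((0)·(-1) - (-2)·(-4.3028), (-2)·(0) - (-1.3028)·(-1), (-1.3028)·(-4.3028) - (0)·(0)) ≈ (-8.6056, -1.3028, 5.6056).
  Rescale (multiply by -1 so the first nonzero entry is positive): u = (8.6056, 1.3028, -5.6056).
  ||u|| = √((8.6056)² + (1.3028)² + (-5.6056)²) = √(107.1749) ≈ 10.3525,  v_1 = u/||u|| ≈ (0.8313, 0.1258, -0.5415) (||v_1|| = 1).

λ_1 = 7.3028,  λ_2 = 3.6972,  λ_3 = 2;  v_1 ≈ (0.8313, 0.1258, -0.5415)


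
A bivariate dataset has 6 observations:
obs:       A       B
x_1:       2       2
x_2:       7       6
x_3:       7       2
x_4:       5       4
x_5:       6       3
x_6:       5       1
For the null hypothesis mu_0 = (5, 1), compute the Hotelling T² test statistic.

Step 1 — sample mean vector:
  mean(A) = (2 + 7 + 7 + 5 + 6 + 5) / 6 = 32/6 = 5.3333
  mean(B) = (2 + 6 + 2 + 4 + 3 + 1) / 6 = 18/6 = 3
  x̄ = (5.3333, 3),  deviation x̄ - mu_0 = (5.3333, 3) - (5, 1) = (0.3333, 2).

Step 2 — sample covariance matrix, S[i,j] = (1/(n-1)) · Σ_k (x_{k,i} - mean_i) · (x_{k,j} - mean_j), divisor n-1 = 5:
  S[A,A] = ((-3.3333)·(-3.3333) + (1.6667)·(1.6667) + (1.6667)·(1.6667) + (-0.3333)·(-0.3333) + (0.6667)·(0.6667) + (-0.3333)·(-0.3333)) / 5 = 17.3333/5 = 3.4667
  S[A,B] = ((-3.3333)·(-1) + (1.6667)·(3) + (1.6667)·(-1) + (-0.3333)·(1) + (0.6667)·(0) + (-0.3333)·(-2)) / 5 = 7/5 = 1.4
  S[B,B] = ((-1)·(-1) + (3)·(3) + (-1)·(-1) + (1)·(1) + (0)·(0) + (-2)·(-2)) / 5 = 16/5 = 3.2
  S = [[3.4667, 1.4],
 [1.4, 3.2]].

Step 3 — invert S. det(S) = 3.4667·3.2 - (1.4)² = 9.1333.
  S^{-1} = (1/det) · [[d, -b], [-b, a]] = [[0.3504, -0.1533],
 [-0.1533, 0.3796]].

Step 4 — quadratic form (x̄ - mu_0)^T · S^{-1} · (x̄ - mu_0):
  S^{-1} · (x̄ - mu_0) = (-0.1898, 0.708),
  (x̄ - mu_0)^T · [...] = (0.3333)·(-0.1898) + (2)·(0.708) = 1.3528.

Step 5 — scale by n: T² = 6 · 1.3528 = 8.1168.

T² ≈ 8.1168


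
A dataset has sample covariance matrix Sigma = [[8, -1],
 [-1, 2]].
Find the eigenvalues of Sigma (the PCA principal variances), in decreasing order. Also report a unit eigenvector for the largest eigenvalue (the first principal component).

Step 1 — characteristic polynomial of 2×2 Sigma:
  det(Sigma - λI) = λ² - trace · λ + det = 0.
  trace = 8 + 2 = 10, det = 8·2 - (-1)² = 15.
Step 2 — discriminant:
  Δ = trace² - 4·det = 100 - 60 = 40.
Step 3 — eigenvalues:
  λ = (trace ± √Δ)/2 = (10 ± 6.3246)/2,
  λ_1 = 8.1623,  λ_2 = 1.8377.

Step 4 — unit eigenvector for λ_1: solve (Sigma - λ_1 I)v = 0. First row:
  (8 - 8.1623)·v_x + (-1)·v_y = 0, i.e. (-0.1623)·v_x + (-1)·v_y = 0,
  so v ∝ (b, λ_1 - a) = (-1, 0.1623); multiply by -1 so the first entry is positive: u = (1, -0.1623).
  ||u|| = √((1)² + (-0.1623)²) = √(1.0263) ≈ 1.0131,
  v_1 = u/||u|| ≈ (0.9871, -0.1602) (||v_1|| = 1).

λ_1 = 8.1623,  λ_2 = 1.8377;  v_1 ≈ (0.9871, -0.1602)


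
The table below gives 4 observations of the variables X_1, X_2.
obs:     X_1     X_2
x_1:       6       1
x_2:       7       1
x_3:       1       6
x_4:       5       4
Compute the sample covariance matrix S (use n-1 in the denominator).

Step 1 — column means:
  mean(X_1) = (6 + 7 + 1 + 5) / 4 = 19/4 = 4.75
  mean(X_2) = (1 + 1 + 6 + 4) / 4 = 12/4 = 3

Step 2 — sample covariance S[i,j] = (1/(n-1)) · Σ_k (x_{k,i} - mean_i) · (x_{k,j} - mean_j), with n-1 = 3.
  S[X_1,X_1] = ((1.25)·(1.25) + (2.25)·(2.25) + (-3.75)·(-3.75) + (0.25)·(0.25)) / 3 = 20.75/3 = 6.9167
  S[X_1,X_2] = ((1.25)·(-2) + (2.25)·(-2) + (-3.75)·(3) + (0.25)·(1)) / 3 = -18/3 = -6
  S[X_2,X_2] = ((-2)·(-2) + (-2)·(-2) + (3)·(3) + (1)·(1)) / 3 = 18/3 = 6

S is symmetric (S[j,i] = S[i,j]). Assembling:

S = [[6.9167, -6],
 [-6, 6]]


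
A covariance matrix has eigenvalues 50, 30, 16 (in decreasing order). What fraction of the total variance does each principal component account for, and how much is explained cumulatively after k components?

Step 1 — total variance = trace(Sigma) = Σ λ_i = 50 + 30 + 16 = 96.

Step 2 — fraction explained by component i = λ_i / Σ λ:
  PC1: 50/96 = 0.5208
  PC2: 30/96 = 0.3125
  PC3: 16/96 = 0.1667

Step 3 — cumulative fraction after k components = (λ_1 + ... + λ_k) / Σ λ:
  k = 1: 50/96 = 0.5208
  k = 2: (50 + 30)/96 = 80/96 = 0.8333
  k = 3: (50 + 30 + 16)/96 = 96/96 = 1

Summary (fraction, with percent):

explained: PC1 0.5208 (52.08%), PC2 0.3125 (31.25%), PC3 0.1667 (16.67%);  cumulative: 0.5208, 0.8333, 1


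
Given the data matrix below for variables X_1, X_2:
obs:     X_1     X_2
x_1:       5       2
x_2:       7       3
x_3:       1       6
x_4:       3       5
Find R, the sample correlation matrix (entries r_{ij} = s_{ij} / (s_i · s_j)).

Step 1 — column means:
  mean(X_1) = (5 + 7 + 1 + 3) / 4 = 16/4 = 4
  mean(X_2) = (2 + 3 + 6 + 5) / 4 = 16/4 = 4

Step 2 — sample variances and covariances s[i,j] = (1/(n-1)) · Σ_k (x_{k,i} - mean_i) · (x_{k,j} - mean_j), with n-1 = 3:
  s[X_1,X_1] = ((1)·(1) + (3)·(3) + (-3)·(-3) + (-1)·(-1)) / 3 = 20/3 = 6.6667
  s[X_1,X_2] = ((1)·(-2) + (3)·(-1) + (-3)·(2) + (-1)·(1)) / 3 = -12/3 = -4
  s[X_2,X_2] = ((-2)·(-2) + (-1)·(-1) + (2)·(2) + (1)·(1)) / 3 = 10/3 = 3.3333
  Sample standard deviations s_i = √(s[i,i]):
  s(X_1) = √(6.6667) = 2.582
  s(X_2) = √(3.3333) = 1.8257

Step 3 — r_{ij} = s_{ij} / (s_i · s_j):
  r[X_1,X_1] = 1 (diagonal).
  r[X_1,X_2] = -4 / (2.582 · 1.8257) = -4 / 4.714 = -0.8485
  r[X_2,X_2] = 1 (diagonal).

R is symmetric with unit diagonal. Assembling:

R = [[1, -0.8485],
 [-0.8485, 1]]


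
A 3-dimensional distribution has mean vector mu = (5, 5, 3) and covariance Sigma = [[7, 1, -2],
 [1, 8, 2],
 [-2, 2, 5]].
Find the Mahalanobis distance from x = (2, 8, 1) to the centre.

Step 1 — centre the observation: (x - mu) = (-3, 3, -2).

Step 2 — invert Sigma (cofactor / det for 3×3, or solve directly):
  Sigma^{-1} = [[0.1739, -0.0435, 0.087],
 [-0.0435, 0.1498, -0.0773],
 [0.087, -0.0773, 0.2657]].

Step 3 — form the quadratic (x - mu)^T · Sigma^{-1} · (x - mu):
  Sigma^{-1} · (x - mu) = (-0.8261, 0.7343, -1.0242).
  (x - mu)^T · [Sigma^{-1} · (x - mu)] = (-3)·(-0.8261) + (3)·(0.7343) + (-2)·(-1.0242) = 6.7295.

Step 4 — take square root: d = √(6.7295) ≈ 2.5941.

d(x, mu) = √(6.7295) ≈ 2.5941


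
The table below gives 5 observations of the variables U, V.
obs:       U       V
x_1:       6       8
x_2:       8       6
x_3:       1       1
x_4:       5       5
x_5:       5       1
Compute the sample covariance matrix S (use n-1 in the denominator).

Step 1 — column means:
  mean(U) = (6 + 8 + 1 + 5 + 5) / 5 = 25/5 = 5
  mean(V) = (8 + 6 + 1 + 5 + 1) / 5 = 21/5 = 4.2

Step 2 — sample covariance S[i,j] = (1/(n-1)) · Σ_k (x_{k,i} - mean_i) · (x_{k,j} - mean_j), with n-1 = 4.
  S[U,U] = ((1)·(1) + (3)·(3) + (-4)·(-4) + (0)·(0) + (0)·(0)) / 4 = 26/4 = 6.5
  S[U,V] = ((1)·(3.8) + (3)·(1.8) + (-4)·(-3.2) + (0)·(0.8) + (0)·(-3.2)) / 4 = 22/4 = 5.5
  S[V,V] = ((3.8)·(3.8) + (1.8)·(1.8) + (-3.2)·(-3.2) + (0.8)·(0.8) + (-3.2)·(-3.2)) / 4 = 38.8/4 = 9.7

S is symmetric (S[j,i] = S[i,j]). Assembling:

S = [[6.5, 5.5],
 [5.5, 9.7]]


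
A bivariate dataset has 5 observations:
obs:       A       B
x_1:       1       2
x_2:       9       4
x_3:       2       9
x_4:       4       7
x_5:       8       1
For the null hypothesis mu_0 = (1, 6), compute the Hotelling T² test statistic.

Step 1 — sample mean vector:
  mean(A) = (1 + 9 + 2 + 4 + 8) / 5 = 24/5 = 4.8
  mean(B) = (2 + 4 + 9 + 7 + 1) / 5 = 23/5 = 4.6
  x̄ = (4.8, 4.6),  deviation x̄ - mu_0 = (4.8, 4.6) - (1, 6) = (3.8, -1.4).

Step 2 — sample covariance matrix, S[i,j] = (1/(n-1)) · Σ_k (x_{k,i} - mean_i) · (x_{k,j} - mean_j), divisor n-1 = 4:
  S[A,A] = ((-3.8)·(-3.8) + (4.2)·(4.2) + (-2.8)·(-2.8) + (-0.8)·(-0.8) + (3.2)·(3.2)) / 4 = 50.8/4 = 12.7
  S[A,B] = ((-3.8)·(-2.6) + (4.2)·(-0.6) + (-2.8)·(4.4) + (-0.8)·(2.4) + (3.2)·(-3.6)) / 4 = -18.4/4 = -4.6
  S[B,B] = ((-2.6)·(-2.6) + (-0.6)·(-0.6) + (4.4)·(4.4) + (2.4)·(2.4) + (-3.6)·(-3.6)) / 4 = 45.2/4 = 11.3
  S = [[12.7, -4.6],
 [-4.6, 11.3]].

Step 3 — invert S. det(S) = 12.7·11.3 - (-4.6)² = 122.35.
  S^{-1} = (1/det) · [[d, -b], [-b, a]] = [[0.0924, 0.0376],
 [0.0376, 0.1038]].

Step 4 — quadratic form (x̄ - mu_0)^T · S^{-1} · (x̄ - mu_0):
  S^{-1} · (x̄ - mu_0) = (0.2983, -0.0025),
  (x̄ - mu_0)^T · [...] = (3.8)·(0.2983) + (-1.4)·(-0.0025) = 1.1371.

Step 5 — scale by n: T² = 5 · 1.1371 = 5.6853.

T² ≈ 5.6853


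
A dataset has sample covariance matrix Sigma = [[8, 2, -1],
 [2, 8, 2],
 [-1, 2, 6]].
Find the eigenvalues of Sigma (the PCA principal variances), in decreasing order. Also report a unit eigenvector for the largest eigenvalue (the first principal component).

Step 1 — characteristic polynomial p(λ) = det(λI - Sigma) = λ³ - tr·λ² + c_1·λ - det, where tr = trace, c_1 = sum of the principal 2×2 minors, det = det(Sigma):
  tr = 8 + 8 + 6 = 22,
  c_1 = (8·8 - (2)²) + (8·6 - (-1)²) + (8·6 - (2)²) = 60 + 47 + 44 = 151,
  det = 8·(8·6 - (2)²) - (2)·((2)·6 - (2)·(-1)) + (-1)·((2)·(2) - 8·(-1)) = 8·(44) - (2)·(14) + (-1)·(12) = 312.
  So p(λ) = λ³ - 22λ² + 151λ - 312.
Step 2 — look for an integer root (rational root theorem: any rational root is an integer divisor of 312). Testing λ = 8:
  p(8) = 512 - 1408 + 1208 - 312 = 0  ✓
  Dividing out (λ - 8): p(λ) = (λ - 8)(λ² - 14λ + 39).
Step 3 — remaining eigenvalues from the quadratic λ² - 14λ + 39 = 0:
  Δ = 14² - 4·39 = 196 - 156 = 40,  λ = (14 ± √40)/2 = (14 ± 6.3246)/2 ≈ 10.1623 or 3.8377.
  Sorted: λ_1 = 10.1623,  λ_2 = 8,  λ_3 = 3.8377  (check: sum = 22 = tr ✓).

Step 4 — unit eigenvector for λ_1 ≈ 10.1623: v spans the null space of (Sigma - λ_1 I), whose rows are
  r_1 = (-2.1623, 2, -1),  r_2 = (2, -2.1623, 2),  r_3 = (-1, 2, -4.1623).
  v is orthogonal to every row, so take v ∝ r_1 × r_2 = ((2)·(2) - (-1)·(-2.1623), (-1)·(2) - (-2.1623)·(2), (-2.1623)·(-2.1623) - (2)·(2)) ≈ (1.8377, 2.3246, 0.6754).
  Let u = (1.8377, 2.3246, 0.6754).
  ||u|| = √((1.8377)² + (2.3246)² + (0.6754)²) = √(9.237) ≈ 3.0392,  v_1 = u/||u|| ≈ (0.6047, 0.7648, 0.2222) (||v_1|| = 1).

λ_1 = 10.1623,  λ_2 = 8,  λ_3 = 3.8377;  v_1 ≈ (0.6047, 0.7648, 0.2222)


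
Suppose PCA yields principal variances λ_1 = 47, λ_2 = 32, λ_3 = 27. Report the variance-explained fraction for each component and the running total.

Step 1 — total variance = trace(Sigma) = Σ λ_i = 47 + 32 + 27 = 106.

Step 2 — fraction explained by component i = λ_i / Σ λ:
  PC1: 47/106 = 0.4434
  PC2: 32/106 = 0.3019
  PC3: 27/106 = 0.2547

Step 3 — cumulative fraction after k components = (λ_1 + ... + λ_k) / Σ λ:
  k = 1: 47/106 = 0.4434
  k = 2: (47 + 32)/106 = 79/106 = 0.7453
  k = 3: (47 + 32 + 27)/106 = 106/106 = 1

Summary (fraction, with percent):

explained: PC1 0.4434 (44.34%), PC2 0.3019 (30.19%), PC3 0.2547 (25.47%);  cumulative: 0.4434, 0.7453, 1


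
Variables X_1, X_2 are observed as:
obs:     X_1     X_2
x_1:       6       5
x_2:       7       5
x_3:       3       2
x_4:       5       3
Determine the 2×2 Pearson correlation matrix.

Step 1 — column means:
  mean(X_1) = (6 + 7 + 3 + 5) / 4 = 21/4 = 5.25
  mean(X_2) = (5 + 5 + 2 + 3) / 4 = 15/4 = 3.75

Step 2 — sample variances and covariances s[i,j] = (1/(n-1)) · Σ_k (x_{k,i} - mean_i) · (x_{k,j} - mean_j), with n-1 = 3:
  s[X_1,X_1] = ((0.75)·(0.75) + (1.75)·(1.75) + (-2.25)·(-2.25) + (-0.25)·(-0.25)) / 3 = 8.75/3 = 2.9167
  s[X_1,X_2] = ((0.75)·(1.25) + (1.75)·(1.25) + (-2.25)·(-1.75) + (-0.25)·(-0.75)) / 3 = 7.25/3 = 2.4167
  s[X_2,X_2] = ((1.25)·(1.25) + (1.25)·(1.25) + (-1.75)·(-1.75) + (-0.75)·(-0.75)) / 3 = 6.75/3 = 2.25
  Sample standard deviations s_i = √(s[i,i]):
  s(X_1) = √(2.9167) = 1.7078
  s(X_2) = √(2.25) = 1.5

Step 3 — r_{ij} = s_{ij} / (s_i · s_j):
  r[X_1,X_1] = 1 (diagonal).
  r[X_1,X_2] = 2.4167 / (1.7078 · 1.5) = 2.4167 / 2.5617 = 0.9434
  r[X_2,X_2] = 1 (diagonal).

R is symmetric with unit diagonal. Assembling:

R = [[1, 0.9434],
 [0.9434, 1]]


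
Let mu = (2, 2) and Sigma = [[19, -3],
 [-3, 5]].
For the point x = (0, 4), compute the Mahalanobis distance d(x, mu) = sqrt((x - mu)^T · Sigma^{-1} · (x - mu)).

Step 1 — centre the observation: (x - mu) = (-2, 2).

Step 2 — invert Sigma. det(Sigma) = 19·5 - (-3)² = 86.
  Sigma^{-1} = (1/det) · [[d, -b], [-b, a]] = [[0.0581, 0.0349],
 [0.0349, 0.2209]].

Step 3 — form the quadratic (x - mu)^T · Sigma^{-1} · (x - mu):
  Sigma^{-1} · (x - mu) = (-0.0465, 0.3721).
  (x - mu)^T · [Sigma^{-1} · (x - mu)] = (-2)·(-0.0465) + (2)·(0.3721) = 0.8372.

Step 4 — take square root: d = √(0.8372) ≈ 0.915.

d(x, mu) = √(0.8372) ≈ 0.915


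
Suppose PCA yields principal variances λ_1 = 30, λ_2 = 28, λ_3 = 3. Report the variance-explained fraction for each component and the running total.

Step 1 — total variance = trace(Sigma) = Σ λ_i = 30 + 28 + 3 = 61.

Step 2 — fraction explained by component i = λ_i / Σ λ:
  PC1: 30/61 = 0.4918
  PC2: 28/61 = 0.459
  PC3: 3/61 = 0.0492

Step 3 — cumulative fraction after k components = (λ_1 + ... + λ_k) / Σ λ:
  k = 1: 30/61 = 0.4918
  k = 2: (30 + 28)/61 = 58/61 = 0.9508
  k = 3: (30 + 28 + 3)/61 = 61/61 = 1

Summary (fraction, with percent):

explained: PC1 0.4918 (49.18%), PC2 0.459 (45.9%), PC3 0.0492 (4.92%);  cumulative: 0.4918, 0.9508, 1


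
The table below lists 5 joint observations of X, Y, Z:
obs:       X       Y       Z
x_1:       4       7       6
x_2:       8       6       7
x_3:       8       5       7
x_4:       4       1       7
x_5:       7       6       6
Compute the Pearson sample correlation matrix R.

Step 1 — column means:
  mean(X) = (4 + 8 + 8 + 4 + 7) / 5 = 31/5 = 6.2
  mean(Y) = (7 + 6 + 5 + 1 + 6) / 5 = 25/5 = 5
  mean(Z) = (6 + 7 + 7 + 7 + 6) / 5 = 33/5 = 6.6

Step 2 — sample variances and covariances s[i,j] = (1/(n-1)) · Σ_k (x_{k,i} - mean_i) · (x_{k,j} - mean_j), with n-1 = 4:
  s[X,X] = ((-2.2)·(-2.2) + (1.8)·(1.8) + (1.8)·(1.8) + (-2.2)·(-2.2) + (0.8)·(0.8)) / 4 = 16.8/4 = 4.2
  s[X,Y] = ((-2.2)·(2) + (1.8)·(1) + (1.8)·(0) + (-2.2)·(-4) + (0.8)·(1)) / 4 = 7/4 = 1.75
  s[X,Z] = ((-2.2)·(-0.6) + (1.8)·(0.4) + (1.8)·(0.4) + (-2.2)·(0.4) + (0.8)·(-0.6)) / 4 = 1.4/4 = 0.35
  s[Y,Y] = ((2)·(2) + (1)·(1) + (0)·(0) + (-4)·(-4) + (1)·(1)) / 4 = 22/4 = 5.5
  s[Y,Z] = ((2)·(-0.6) + (1)·(0.4) + (0)·(0.4) + (-4)·(0.4) + (1)·(-0.6)) / 4 = -3/4 = -0.75
  s[Z,Z] = ((-0.6)·(-0.6) + (0.4)·(0.4) + (0.4)·(0.4) + (0.4)·(0.4) + (-0.6)·(-0.6)) / 4 = 1.2/4 = 0.3
  Sample standard deviations s_i = √(s[i,i]):
  s(X) = √(4.2) = 2.0494
  s(Y) = √(5.5) = 2.3452
  s(Z) = √(0.3) = 0.5477

Step 3 — r_{ij} = s_{ij} / (s_i · s_j):
  r[X,X] = 1 (diagonal).
  r[X,Y] = 1.75 / (2.0494 · 2.3452) = 1.75 / 4.8062 = 0.3641
  r[X,Z] = 0.35 / (2.0494 · 0.5477) = 0.35 / 1.1225 = 0.3118
  r[Y,Y] = 1 (diagonal).
  r[Y,Z] = -0.75 / (2.3452 · 0.5477) = -0.75 / 1.2845 = -0.5839
  r[Z,Z] = 1 (diagonal).

R is symmetric with unit diagonal. Assembling:

R = [[1, 0.3641, 0.3118],
 [0.3641, 1, -0.5839],
 [0.3118, -0.5839, 1]]


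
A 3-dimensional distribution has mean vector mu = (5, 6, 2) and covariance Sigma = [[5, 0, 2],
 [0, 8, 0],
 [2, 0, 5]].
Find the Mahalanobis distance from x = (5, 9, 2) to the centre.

Step 1 — centre the observation: (x - mu) = (0, 3, 0).

Step 2 — invert Sigma (cofactor / det for 3×3, or solve directly):
  Sigma^{-1} = [[0.2381, 0, -0.0952],
 [0, 0.125, 0],
 [-0.0952, 0, 0.2381]].

Step 3 — form the quadratic (x - mu)^T · Sigma^{-1} · (x - mu):
  Sigma^{-1} · (x - mu) = (0, 0.375, 0).
  (x - mu)^T · [Sigma^{-1} · (x - mu)] = (0)·(0) + (3)·(0.375) + (0)·(0) = 1.125.

Step 4 — take square root: d = √(1.125) ≈ 1.0607.

d(x, mu) = √(1.125) ≈ 1.0607


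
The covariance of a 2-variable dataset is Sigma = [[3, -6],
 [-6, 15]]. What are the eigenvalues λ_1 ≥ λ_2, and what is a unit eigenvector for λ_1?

Step 1 — characteristic polynomial of 2×2 Sigma:
  det(Sigma - λI) = λ² - trace · λ + det = 0.
  trace = 3 + 15 = 18, det = 3·15 - (-6)² = 9.
Step 2 — discriminant:
  Δ = trace² - 4·det = 324 - 36 = 288.
Step 3 — eigenvalues:
  λ = (trace ± √Δ)/2 = (18 ± 16.9706)/2,
  λ_1 = 17.4853,  λ_2 = 0.5147.

Step 4 — unit eigenvector for λ_1: solve (Sigma - λ_1 I)v = 0. First row:
  (3 - 17.4853)·v_x + (-6)·v_y = 0, i.e. (-14.4853)·v_x + (-6)·v_y = 0,
  so v ∝ (b, λ_1 - a) = (-6, 14.4853); multiply by -1 so the first entry is positive: u = (6, -14.4853).
  ||u|| = √((6)² + (-14.4853)²) = √(245.8234) ≈ 15.6788,
  v_1 = u/||u|| ≈ (0.3827, -0.9239) (||v_1|| = 1).

λ_1 = 17.4853,  λ_2 = 0.5147;  v_1 ≈ (0.3827, -0.9239)


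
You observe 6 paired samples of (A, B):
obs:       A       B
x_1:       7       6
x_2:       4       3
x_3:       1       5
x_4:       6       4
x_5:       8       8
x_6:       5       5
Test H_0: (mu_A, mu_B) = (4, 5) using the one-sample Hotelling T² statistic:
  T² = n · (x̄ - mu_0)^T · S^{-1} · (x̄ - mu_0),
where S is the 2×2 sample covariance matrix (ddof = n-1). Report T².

Step 1 — sample mean vector:
  mean(A) = (7 + 4 + 1 + 6 + 8 + 5) / 6 = 31/6 = 5.1667
  mean(B) = (6 + 3 + 5 + 4 + 8 + 5) / 6 = 31/6 = 5.1667
  x̄ = (5.1667, 5.1667),  deviation x̄ - mu_0 = (5.1667, 5.1667) - (4, 5) = (1.1667, 0.1667).

Step 2 — sample covariance matrix, S[i,j] = (1/(n-1)) · Σ_k (x_{k,i} - mean_i) · (x_{k,j} - mean_j), divisor n-1 = 5:
  S[A,A] = ((1.8333)·(1.8333) + (-1.1667)·(-1.1667) + (-4.1667)·(-4.1667) + (0.8333)·(0.8333) + (2.8333)·(2.8333) + (-0.1667)·(-0.1667)) / 5 = 30.8333/5 = 6.1667
  S[A,B] = ((1.8333)·(0.8333) + (-1.1667)·(-2.1667) + (-4.1667)·(-0.1667) + (0.8333)·(-1.1667) + (2.8333)·(2.8333) + (-0.1667)·(-0.1667)) / 5 = 11.8333/5 = 2.3667
  S[B,B] = ((0.8333)·(0.8333) + (-2.1667)·(-2.1667) + (-0.1667)·(-0.1667) + (-1.1667)·(-1.1667) + (2.8333)·(2.8333) + (-0.1667)·(-0.1667)) / 5 = 14.8333/5 = 2.9667
  S = [[6.1667, 2.3667],
 [2.3667, 2.9667]].

Step 3 — invert S. det(S) = 6.1667·2.9667 - (2.3667)² = 12.6933.
  S^{-1} = (1/det) · [[d, -b], [-b, a]] = [[0.2337, -0.1864],
 [-0.1864, 0.4858]].

Step 4 — quadratic form (x̄ - mu_0)^T · S^{-1} · (x̄ - mu_0):
  S^{-1} · (x̄ - mu_0) = (0.2416, -0.1366),
  (x̄ - mu_0)^T · [...] = (1.1667)·(0.2416) + (0.1667)·(-0.1366) = 0.2591.

Step 5 — scale by n: T² = 6 · 0.2591 = 1.5546.

T² ≈ 1.5546


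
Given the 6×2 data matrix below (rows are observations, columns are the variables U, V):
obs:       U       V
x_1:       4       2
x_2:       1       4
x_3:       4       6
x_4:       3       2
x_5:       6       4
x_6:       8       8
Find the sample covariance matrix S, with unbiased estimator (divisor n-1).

Step 1 — column means:
  mean(U) = (4 + 1 + 4 + 3 + 6 + 8) / 6 = 26/6 = 4.3333
  mean(V) = (2 + 4 + 6 + 2 + 4 + 8) / 6 = 26/6 = 4.3333

Step 2 — sample covariance S[i,j] = (1/(n-1)) · Σ_k (x_{k,i} - mean_i) · (x_{k,j} - mean_j), with n-1 = 5.
  S[U,U] = ((-0.3333)·(-0.3333) + (-3.3333)·(-3.3333) + (-0.3333)·(-0.3333) + (-1.3333)·(-1.3333) + (1.6667)·(1.6667) + (3.6667)·(3.6667)) / 5 = 29.3333/5 = 5.8667
  S[U,V] = ((-0.3333)·(-2.3333) + (-3.3333)·(-0.3333) + (-0.3333)·(1.6667) + (-1.3333)·(-2.3333) + (1.6667)·(-0.3333) + (3.6667)·(3.6667)) / 5 = 17.3333/5 = 3.4667
  S[V,V] = ((-2.3333)·(-2.3333) + (-0.3333)·(-0.3333) + (1.6667)·(1.6667) + (-2.3333)·(-2.3333) + (-0.3333)·(-0.3333) + (3.6667)·(3.6667)) / 5 = 27.3333/5 = 5.4667

S is symmetric (S[j,i] = S[i,j]). Assembling:

S = [[5.8667, 3.4667],
 [3.4667, 5.4667]]


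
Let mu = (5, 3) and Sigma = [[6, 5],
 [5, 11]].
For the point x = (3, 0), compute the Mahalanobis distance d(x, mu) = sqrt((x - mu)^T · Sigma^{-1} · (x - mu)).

Step 1 — centre the observation: (x - mu) = (-2, -3).

Step 2 — invert Sigma. det(Sigma) = 6·11 - (5)² = 41.
  Sigma^{-1} = (1/det) · [[d, -b], [-b, a]] = [[0.2683, -0.122],
 [-0.122, 0.1463]].

Step 3 — form the quadratic (x - mu)^T · Sigma^{-1} · (x - mu):
  Sigma^{-1} · (x - mu) = (-0.1707, -0.1951).
  (x - mu)^T · [Sigma^{-1} · (x - mu)] = (-2)·(-0.1707) + (-3)·(-0.1951) = 0.9268.

Step 4 — take square root: d = √(0.9268) ≈ 0.9627.

d(x, mu) = √(0.9268) ≈ 0.9627


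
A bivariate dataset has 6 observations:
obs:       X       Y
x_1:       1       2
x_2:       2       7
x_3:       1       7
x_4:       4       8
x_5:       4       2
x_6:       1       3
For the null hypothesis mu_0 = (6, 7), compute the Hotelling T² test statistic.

Step 1 — sample mean vector:
  mean(X) = (1 + 2 + 1 + 4 + 4 + 1) / 6 = 13/6 = 2.1667
  mean(Y) = (2 + 7 + 7 + 8 + 2 + 3) / 6 = 29/6 = 4.8333
  x̄ = (2.1667, 4.8333),  deviation x̄ - mu_0 = (2.1667, 4.8333) - (6, 7) = (-3.8333, -2.1667).

Step 2 — sample covariance matrix, S[i,j] = (1/(n-1)) · Σ_k (x_{k,i} - mean_i) · (x_{k,j} - mean_j), divisor n-1 = 5:
  S[X,X] = ((-1.1667)·(-1.1667) + (-0.1667)·(-0.1667) + (-1.1667)·(-1.1667) + (1.8333)·(1.8333) + (1.8333)·(1.8333) + (-1.1667)·(-1.1667)) / 5 = 10.8333/5 = 2.1667
  S[X,Y] = ((-1.1667)·(-2.8333) + (-0.1667)·(2.1667) + (-1.1667)·(2.1667) + (1.8333)·(3.1667) + (1.8333)·(-2.8333) + (-1.1667)·(-1.8333)) / 5 = 3.1667/5 = 0.6333
  S[Y,Y] = ((-2.8333)·(-2.8333) + (2.1667)·(2.1667) + (2.1667)·(2.1667) + (3.1667)·(3.1667) + (-2.8333)·(-2.8333) + (-1.8333)·(-1.8333)) / 5 = 38.8333/5 = 7.7667
  S = [[2.1667, 0.6333],
 [0.6333, 7.7667]].

Step 3 — invert S. det(S) = 2.1667·7.7667 - (0.6333)² = 16.4267.
  S^{-1} = (1/det) · [[d, -b], [-b, a]] = [[0.4728, -0.0386],
 [-0.0386, 0.1319]].

Step 4 — quadratic form (x̄ - mu_0)^T · S^{-1} · (x̄ - mu_0):
  S^{-1} · (x̄ - mu_0) = (-1.7289, -0.138),
  (x̄ - mu_0)^T · [...] = (-3.8333)·(-1.7289) + (-2.1667)·(-0.138) = 6.9264.

Step 5 — scale by n: T² = 6 · 6.9264 = 41.5584.

T² ≈ 41.5584


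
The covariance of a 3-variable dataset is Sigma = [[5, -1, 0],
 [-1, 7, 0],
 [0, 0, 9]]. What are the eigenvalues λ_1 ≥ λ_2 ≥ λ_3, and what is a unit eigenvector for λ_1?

Step 1 — characteristic polynomial p(λ) = det(λI - Sigma) = λ³ - tr·λ² + c_1·λ - det, where tr = trace, c_1 = sum of the principal 2×2 minors, det = det(Sigma):
  tr = 5 + 7 + 9 = 21,
  c_1 = (5·7 - (-1)²) + (5·9 - (0)²) + (7·9 - (0)²) = 34 + 45 + 63 = 142,
  det = 5·(7·9 - (0)²) - (-1)·((-1)·9 - (0)·(0)) + (0)·((-1)·(0) - 7·(0)) = 5·(63) - (-1)·(-9) + (0)·(0) = 306.
  So p(λ) = λ³ - 21λ² + 142λ - 306.
Step 2 — look for an integer root (rational root theorem: any rational root is an integer divisor of 306). Testing λ = 9:
  p(9) = 729 - 1701 + 1278 - 306 = 0  ✓
  Dividing out (λ - 9): p(λ) = (λ - 9)(λ² - 12λ + 34).
Step 3 — remaining eigenvalues from the quadratic λ² - 12λ + 34 = 0:
  Δ = 12² - 4·34 = 144 - 136 = 8,  λ = (12 ± √8)/2 = (12 ± 2.8284)/2 ≈ 7.4142 or 4.5858.
  Sorted: λ_1 = 9,  λ_2 = 7.4142,  λ_3 = 4.5858  (check: sum = 21 = tr ✓).

Step 4 — unit eigenvector for λ_1 = 9: v spans the null space of (Sigma - λ_1 I), whose rows are
  r_1 = (-4, -1, 0),  r_2 = (-1, -2, 0),  r_3 = (0, 0, 0).
  v is orthogonal to every row, so take v ∝ r_1 × r_2 = ((-1)·(0) - (0)·(-2), (0)·(-1) - (-4)·(0), (-4)·(-2) - (-1)·(-1)) = (0, 0, 7).
  Rescale (divide by 7): u = (0, 0, 1).
  ||u|| = √((0)² + (0)² + (1)²) = √(1) = 1,  v_1 = u/||u|| ≈ (0, 0, 1) (||v_1|| = 1).

λ_1 = 9,  λ_2 = 7.4142,  λ_3 = 4.5858;  v_1 ≈ (0, 0, 1)
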